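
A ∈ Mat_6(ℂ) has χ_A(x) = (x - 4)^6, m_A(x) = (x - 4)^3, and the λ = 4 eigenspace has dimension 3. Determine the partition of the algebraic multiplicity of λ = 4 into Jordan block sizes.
Block sizes for λ = 4: [3, 2, 1]

Step 1 — from the characteristic polynomial, algebraic multiplicity of λ = 4 is 6. From dim ker(A − (4)·I) = 3, there are exactly 3 Jordan blocks for λ = 4.
Step 2 — from the minimal polynomial, the factor (x − 4)^3 tells us the largest block for λ = 4 has size 3.
Step 3 — with total size 6, 3 blocks, and largest block 3, the block sizes (in nonincreasing order) are [3, 2, 1].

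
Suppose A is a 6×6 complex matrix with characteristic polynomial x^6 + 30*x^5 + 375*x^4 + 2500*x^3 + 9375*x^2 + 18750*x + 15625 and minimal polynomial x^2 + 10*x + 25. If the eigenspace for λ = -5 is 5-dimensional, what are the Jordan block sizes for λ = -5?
Block sizes for λ = -5: [2, 1, 1, 1, 1]

Step 1 — from the characteristic polynomial, algebraic multiplicity of λ = -5 is 6. From dim ker(A − (-5)·I) = 5, there are exactly 5 Jordan blocks for λ = -5.
Step 2 — from the minimal polynomial, the factor (x + 5)^2 tells us the largest block for λ = -5 has size 2.
Step 3 — with total size 6, 5 blocks, and largest block 2, the block sizes (in nonincreasing order) are [2, 1, 1, 1, 1].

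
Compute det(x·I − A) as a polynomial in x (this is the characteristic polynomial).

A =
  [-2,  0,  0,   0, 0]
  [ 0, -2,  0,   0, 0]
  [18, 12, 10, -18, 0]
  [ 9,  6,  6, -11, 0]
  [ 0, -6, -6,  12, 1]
x^5 + 4*x^4 + x^3 - 10*x^2 - 4*x + 8

Expanding det(x·I − A) (e.g. by cofactor expansion or by noting that A is similar to its Jordan form J, which has the same characteristic polynomial as A) gives
  χ_A(x) = x^5 + 4*x^4 + x^3 - 10*x^2 - 4*x + 8
which factors as (x - 1)^2*(x + 2)^3. The eigenvalues (with algebraic multiplicities) are λ = -2 with multiplicity 3, λ = 1 with multiplicity 2.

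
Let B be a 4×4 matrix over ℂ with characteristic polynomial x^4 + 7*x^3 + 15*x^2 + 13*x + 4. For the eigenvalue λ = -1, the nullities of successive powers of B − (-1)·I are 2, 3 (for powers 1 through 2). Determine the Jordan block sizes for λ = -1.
Block sizes for λ = -1: [2, 1]

From the dimensions of kernels of powers, the number of Jordan blocks of size at least j is d_j − d_{j−1} where d_j = dim ker(N^j) (with d_0 = 0). Computing the differences gives [2, 1].
The number of blocks of size exactly k is (#blocks of size ≥ k) − (#blocks of size ≥ k + 1), so the partition is: 1 block(s) of size 1, 1 block(s) of size 2.
In nonincreasing order the block sizes are [2, 1].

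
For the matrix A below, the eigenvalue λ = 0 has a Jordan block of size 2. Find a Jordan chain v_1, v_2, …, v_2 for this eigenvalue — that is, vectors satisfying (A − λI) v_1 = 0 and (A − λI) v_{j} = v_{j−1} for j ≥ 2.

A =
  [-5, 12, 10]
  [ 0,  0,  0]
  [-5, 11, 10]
A Jordan chain for λ = 0 of length 2:
v_1 = (2, 0, 1)ᵀ
v_2 = (2, 1, 0)ᵀ

Let N = A − (0)·I. We want v_2 with N^2 v_2 = 0 but N^1 v_2 ≠ 0; then v_{j-1} := N · v_j for j = 2, …, 2.

Pick v_2 = (2, 1, 0)ᵀ.
Then v_1 = N · v_2 = (2, 0, 1)ᵀ.

Sanity check: (A − (0)·I) v_1 = (0, 0, 0)ᵀ = 0. ✓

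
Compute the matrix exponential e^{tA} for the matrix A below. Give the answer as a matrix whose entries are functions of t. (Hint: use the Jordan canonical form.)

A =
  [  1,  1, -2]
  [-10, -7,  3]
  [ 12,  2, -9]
e^{tA} =
  [t^2*exp(-5*t) + 6*t*exp(-5*t) + exp(-5*t), t*exp(-5*t), -t^2*exp(-5*t)/2 - 2*t*exp(-5*t)]
  [-2*t^2*exp(-5*t) - 10*t*exp(-5*t), -2*t*exp(-5*t) + exp(-5*t), t^2*exp(-5*t) + 3*t*exp(-5*t)]
  [2*t^2*exp(-5*t) + 12*t*exp(-5*t), 2*t*exp(-5*t), -t^2*exp(-5*t) - 4*t*exp(-5*t) + exp(-5*t)]

Strategy: write A = P · J · P⁻¹ where J is a Jordan canonical form, so e^{tA} = P · e^{tJ} · P⁻¹, and e^{tJ} can be computed block-by-block.

A has Jordan form
J =
  [-5,  1,  0]
  [ 0, -5,  1]
  [ 0,  0, -5]
(up to reordering of blocks).

Per-block formulas:
  For a 3×3 Jordan block J_3(-5): exp(t · J_3(-5)) = e^(-5t)·(I + t·N + (t^2/2)·N^2), where N is the 3×3 nilpotent shift.

After assembling e^{tJ} and conjugating by P, we get:

e^{tA} =
  [t^2*exp(-5*t) + 6*t*exp(-5*t) + exp(-5*t), t*exp(-5*t), -t^2*exp(-5*t)/2 - 2*t*exp(-5*t)]
  [-2*t^2*exp(-5*t) - 10*t*exp(-5*t), -2*t*exp(-5*t) + exp(-5*t), t^2*exp(-5*t) + 3*t*exp(-5*t)]
  [2*t^2*exp(-5*t) + 12*t*exp(-5*t), 2*t*exp(-5*t), -t^2*exp(-5*t) - 4*t*exp(-5*t) + exp(-5*t)]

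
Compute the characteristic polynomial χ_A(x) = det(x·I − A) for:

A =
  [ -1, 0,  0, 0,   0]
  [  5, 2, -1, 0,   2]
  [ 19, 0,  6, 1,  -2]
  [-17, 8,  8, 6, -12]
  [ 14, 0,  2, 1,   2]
x^5 - 15*x^4 + 80*x^3 - 160*x^2 + 256

Expanding det(x·I − A) (e.g. by cofactor expansion or by noting that A is similar to its Jordan form J, which has the same characteristic polynomial as A) gives
  χ_A(x) = x^5 - 15*x^4 + 80*x^3 - 160*x^2 + 256
which factors as (x - 4)^4*(x + 1). The eigenvalues (with algebraic multiplicities) are λ = -1 with multiplicity 1, λ = 4 with multiplicity 4.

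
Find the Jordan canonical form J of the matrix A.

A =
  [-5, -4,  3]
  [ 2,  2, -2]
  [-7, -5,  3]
J_3(0)

The characteristic polynomial is
  det(x·I − A) = x^3

Eigenvalues and multiplicities (the geometric multiplicity of λ is n − rank(A − λI), which equals the number of Jordan blocks for λ):
  λ = 0: algebraic multiplicity = 3, geometric multiplicity = 1

Determining the block sizes for each eigenvalue:
  λ = 0: one block (gm = 1), so the single block has size am = 3 → block sizes [3]

Assembling the blocks gives a Jordan form
J =
  [0, 1, 0]
  [0, 0, 1]
  [0, 0, 0]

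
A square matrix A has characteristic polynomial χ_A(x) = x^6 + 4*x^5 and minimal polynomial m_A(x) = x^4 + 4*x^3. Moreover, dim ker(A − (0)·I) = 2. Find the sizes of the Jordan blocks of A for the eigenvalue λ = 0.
Block sizes for λ = 0: [3, 2]

Step 1 — from the characteristic polynomial, algebraic multiplicity of λ = 0 is 5. From dim ker(A − (0)·I) = 2, there are exactly 2 Jordan blocks for λ = 0.
Step 2 — from the minimal polynomial, the factor (x − 0)^3 tells us the largest block for λ = 0 has size 3.
Step 3 — with total size 5, 2 blocks, and largest block 3, the block sizes (in nonincreasing order) are [3, 2].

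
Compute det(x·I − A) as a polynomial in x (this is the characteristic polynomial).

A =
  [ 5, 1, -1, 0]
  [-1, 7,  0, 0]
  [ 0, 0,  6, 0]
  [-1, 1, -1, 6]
x^4 - 24*x^3 + 216*x^2 - 864*x + 1296

Expanding det(x·I − A) (e.g. by cofactor expansion or by noting that A is similar to its Jordan form J, which has the same characteristic polynomial as A) gives
  χ_A(x) = x^4 - 24*x^3 + 216*x^2 - 864*x + 1296
which factors as (x - 6)^4. The eigenvalues (with algebraic multiplicities) are λ = 6 with multiplicity 4.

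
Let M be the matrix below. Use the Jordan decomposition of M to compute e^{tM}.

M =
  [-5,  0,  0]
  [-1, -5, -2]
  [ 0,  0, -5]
e^{tM} =
  [exp(-5*t), 0, 0]
  [-t*exp(-5*t), exp(-5*t), -2*t*exp(-5*t)]
  [0, 0, exp(-5*t)]

Strategy: write M = P · J · P⁻¹ where J is a Jordan canonical form, so e^{tM} = P · e^{tJ} · P⁻¹, and e^{tJ} can be computed block-by-block.

M has Jordan form
J =
  [-5,  1,  0]
  [ 0, -5,  0]
  [ 0,  0, -5]
(up to reordering of blocks).

Per-block formulas:
  For a 1×1 block at λ = -5: exp(t · [-5]) = [e^(-5t)].
  For a 2×2 Jordan block J_2(-5): exp(t · J_2(-5)) = e^(-5t)·(I + t·N), where N is the 2×2 nilpotent shift.

After assembling e^{tJ} and conjugating by P, we get:

e^{tM} =
  [exp(-5*t), 0, 0]
  [-t*exp(-5*t), exp(-5*t), -2*t*exp(-5*t)]
  [0, 0, exp(-5*t)]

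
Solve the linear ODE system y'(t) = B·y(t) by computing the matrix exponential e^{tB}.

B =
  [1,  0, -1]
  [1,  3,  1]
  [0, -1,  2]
e^{tB} =
  [t^2*exp(2*t)/2 - t*exp(2*t) + exp(2*t), t^2*exp(2*t)/2, t^2*exp(2*t)/2 - t*exp(2*t)]
  [t*exp(2*t), t*exp(2*t) + exp(2*t), t*exp(2*t)]
  [-t^2*exp(2*t)/2, -t^2*exp(2*t)/2 - t*exp(2*t), -t^2*exp(2*t)/2 + exp(2*t)]

Strategy: write B = P · J · P⁻¹ where J is a Jordan canonical form, so e^{tB} = P · e^{tJ} · P⁻¹, and e^{tJ} can be computed block-by-block.

B has Jordan form
J =
  [2, 1, 0]
  [0, 2, 1]
  [0, 0, 2]
(up to reordering of blocks).

Per-block formulas:
  For a 3×3 Jordan block J_3(2): exp(t · J_3(2)) = e^(2t)·(I + t·N + (t^2/2)·N^2), where N is the 3×3 nilpotent shift.

After assembling e^{tJ} and conjugating by P, we get:

e^{tB} =
  [t^2*exp(2*t)/2 - t*exp(2*t) + exp(2*t), t^2*exp(2*t)/2, t^2*exp(2*t)/2 - t*exp(2*t)]
  [t*exp(2*t), t*exp(2*t) + exp(2*t), t*exp(2*t)]
  [-t^2*exp(2*t)/2, -t^2*exp(2*t)/2 - t*exp(2*t), -t^2*exp(2*t)/2 + exp(2*t)]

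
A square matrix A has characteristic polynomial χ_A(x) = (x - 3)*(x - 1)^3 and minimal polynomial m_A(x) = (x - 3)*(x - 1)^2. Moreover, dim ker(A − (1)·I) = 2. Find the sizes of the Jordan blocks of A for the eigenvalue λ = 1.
Block sizes for λ = 1: [2, 1]

Step 1 — from the characteristic polynomial, algebraic multiplicity of λ = 1 is 3. From dim ker(A − (1)·I) = 2, there are exactly 2 Jordan blocks for λ = 1.
Step 2 — from the minimal polynomial, the factor (x − 1)^2 tells us the largest block for λ = 1 has size 2.
Step 3 — with total size 3, 2 blocks, and largest block 2, the block sizes (in nonincreasing order) are [2, 1].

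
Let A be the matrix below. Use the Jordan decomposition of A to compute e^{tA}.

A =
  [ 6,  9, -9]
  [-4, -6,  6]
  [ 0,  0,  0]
e^{tA} =
  [6*t + 1, 9*t, -9*t]
  [-4*t, 1 - 6*t, 6*t]
  [0, 0, 1]

Strategy: write A = P · J · P⁻¹ where J is a Jordan canonical form, so e^{tA} = P · e^{tJ} · P⁻¹, and e^{tJ} can be computed block-by-block.

A has Jordan form
J =
  [0, 1, 0]
  [0, 0, 0]
  [0, 0, 0]
(up to reordering of blocks).

Per-block formulas:
  For a 1×1 block at λ = 0: exp(t · [0]) = [e^(0t)].
  For a 2×2 Jordan block J_2(0): exp(t · J_2(0)) = e^(0t)·(I + t·N), where N is the 2×2 nilpotent shift.

After assembling e^{tJ} and conjugating by P, we get:

e^{tA} =
  [6*t + 1, 9*t, -9*t]
  [-4*t, 1 - 6*t, 6*t]
  [0, 0, 1]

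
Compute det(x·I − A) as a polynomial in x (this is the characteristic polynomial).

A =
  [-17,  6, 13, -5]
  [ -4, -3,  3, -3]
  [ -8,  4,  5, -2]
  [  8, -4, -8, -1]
x^4 + 16*x^3 + 94*x^2 + 240*x + 225

Expanding det(x·I − A) (e.g. by cofactor expansion or by noting that A is similar to its Jordan form J, which has the same characteristic polynomial as A) gives
  χ_A(x) = x^4 + 16*x^3 + 94*x^2 + 240*x + 225
which factors as (x + 3)^2*(x + 5)^2. The eigenvalues (with algebraic multiplicities) are λ = -5 with multiplicity 2, λ = -3 with multiplicity 2.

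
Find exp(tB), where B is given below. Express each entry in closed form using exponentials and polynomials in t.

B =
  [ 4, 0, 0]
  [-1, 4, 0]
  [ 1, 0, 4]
e^{tB} =
  [exp(4*t), 0, 0]
  [-t*exp(4*t), exp(4*t), 0]
  [t*exp(4*t), 0, exp(4*t)]

Strategy: write B = P · J · P⁻¹ where J is a Jordan canonical form, so e^{tB} = P · e^{tJ} · P⁻¹, and e^{tJ} can be computed block-by-block.

B has Jordan form
J =
  [4, 1, 0]
  [0, 4, 0]
  [0, 0, 4]
(up to reordering of blocks).

Per-block formulas:
  For a 1×1 block at λ = 4: exp(t · [4]) = [e^(4t)].
  For a 2×2 Jordan block J_2(4): exp(t · J_2(4)) = e^(4t)·(I + t·N), where N is the 2×2 nilpotent shift.

After assembling e^{tJ} and conjugating by P, we get:

e^{tB} =
  [exp(4*t), 0, 0]
  [-t*exp(4*t), exp(4*t), 0]
  [t*exp(4*t), 0, exp(4*t)]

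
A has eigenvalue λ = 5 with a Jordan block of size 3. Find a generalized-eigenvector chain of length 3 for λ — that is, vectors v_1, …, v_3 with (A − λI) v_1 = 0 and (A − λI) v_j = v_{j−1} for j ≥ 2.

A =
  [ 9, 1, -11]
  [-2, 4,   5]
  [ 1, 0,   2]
A Jordan chain for λ = 5 of length 3:
v_1 = (3, -1, 1)ᵀ
v_2 = (4, -2, 1)ᵀ
v_3 = (1, 0, 0)ᵀ

Let N = A − (5)·I. We want v_3 with N^3 v_3 = 0 but N^2 v_3 ≠ 0; then v_{j-1} := N · v_j for j = 3, …, 2.

Pick v_3 = (1, 0, 0)ᵀ.
Then v_2 = N · v_3 = (4, -2, 1)ᵀ.
Then v_1 = N · v_2 = (3, -1, 1)ᵀ.

Sanity check: (A − (5)·I) v_1 = (0, 0, 0)ᵀ = 0. ✓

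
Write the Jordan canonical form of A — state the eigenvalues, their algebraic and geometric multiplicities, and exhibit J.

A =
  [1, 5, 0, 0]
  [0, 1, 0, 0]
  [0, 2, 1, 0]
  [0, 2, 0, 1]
J_2(1) ⊕ J_1(1) ⊕ J_1(1)

The characteristic polynomial is
  det(x·I − A) = x^4 - 4*x^3 + 6*x^2 - 4*x + 1 = (x - 1)^4

Eigenvalues and multiplicities (the geometric multiplicity of λ is n − rank(A − λI), which equals the number of Jordan blocks for λ):
  λ = 1: algebraic multiplicity = 4, geometric multiplicity = 3

Determining the block sizes for each eigenvalue:
  λ = 1: 3 blocks summing to 4 forces exactly one block of size 2 and the rest size 1 → block sizes [2, 1, 1]

Assembling the blocks gives a Jordan form
J =
  [1, 1, 0, 0]
  [0, 1, 0, 0]
  [0, 0, 1, 0]
  [0, 0, 0, 1]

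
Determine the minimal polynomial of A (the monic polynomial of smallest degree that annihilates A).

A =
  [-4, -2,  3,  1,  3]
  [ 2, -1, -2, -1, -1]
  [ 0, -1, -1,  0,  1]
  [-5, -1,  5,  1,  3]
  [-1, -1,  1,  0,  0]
x^3 + 3*x^2 + 3*x + 1

The characteristic polynomial is χ_A(x) = (x + 1)^5, so the eigenvalues are known. The minimal polynomial is
  m_A(x) = Π_λ (x − λ)^{k_λ}
where k_λ is the size of the *largest* Jordan block for λ (equivalently, the smallest k with (A − λI)^k v = 0 for every generalised eigenvector v of λ).

  λ = -1: largest Jordan block has size 3, contributing (x + 1)^3

So m_A(x) = (x + 1)^3 = x^3 + 3*x^2 + 3*x + 1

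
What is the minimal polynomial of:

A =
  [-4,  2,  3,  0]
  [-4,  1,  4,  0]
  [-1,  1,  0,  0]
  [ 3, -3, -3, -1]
x^3 + 3*x^2 + 3*x + 1

The characteristic polynomial is χ_A(x) = (x + 1)^4, so the eigenvalues are known. The minimal polynomial is
  m_A(x) = Π_λ (x − λ)^{k_λ}
where k_λ is the size of the *largest* Jordan block for λ (equivalently, the smallest k with (A − λI)^k v = 0 for every generalised eigenvector v of λ).

  λ = -1: largest Jordan block has size 3, contributing (x + 1)^3

So m_A(x) = (x + 1)^3 = x^3 + 3*x^2 + 3*x + 1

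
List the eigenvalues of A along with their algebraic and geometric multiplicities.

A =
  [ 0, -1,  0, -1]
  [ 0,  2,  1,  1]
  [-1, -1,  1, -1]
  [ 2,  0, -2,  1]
λ = 1: alg = 4, geom = 2

Step 1 — factor the characteristic polynomial to read off the algebraic multiplicities:
  χ_A(x) = (x - 1)^4

Step 2 — compute geometric multiplicities via the rank-nullity identity g(λ) = n − rank(A − λI):
  rank(A − (1)·I) = 2, so dim ker(A − (1)·I) = n − 2 = 2

Summary:
  λ = 1: algebraic multiplicity = 4, geometric multiplicity = 2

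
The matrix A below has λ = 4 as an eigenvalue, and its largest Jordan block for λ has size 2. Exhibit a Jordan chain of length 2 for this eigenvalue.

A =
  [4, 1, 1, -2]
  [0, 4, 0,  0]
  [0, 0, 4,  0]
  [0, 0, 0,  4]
A Jordan chain for λ = 4 of length 2:
v_1 = (1, 0, 0, 0)ᵀ
v_2 = (0, 1, 0, 0)ᵀ

Let N = A − (4)·I. We want v_2 with N^2 v_2 = 0 but N^1 v_2 ≠ 0; then v_{j-1} := N · v_j for j = 2, …, 2.

Pick v_2 = (0, 1, 0, 0)ᵀ.
Then v_1 = N · v_2 = (1, 0, 0, 0)ᵀ.

Sanity check: (A − (4)·I) v_1 = (0, 0, 0, 0)ᵀ = 0. ✓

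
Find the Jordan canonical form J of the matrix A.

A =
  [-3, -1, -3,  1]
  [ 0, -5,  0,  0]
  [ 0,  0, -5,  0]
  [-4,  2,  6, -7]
J_2(-5) ⊕ J_1(-5) ⊕ J_1(-5)

The characteristic polynomial is
  det(x·I − A) = x^4 + 20*x^3 + 150*x^2 + 500*x + 625 = (x + 5)^4

Eigenvalues and multiplicities (the geometric multiplicity of λ is n − rank(A − λI), which equals the number of Jordan blocks for λ):
  λ = -5: algebraic multiplicity = 4, geometric multiplicity = 3

Determining the block sizes for each eigenvalue:
  λ = -5: 3 blocks summing to 4 forces exactly one block of size 2 and the rest size 1 → block sizes [2, 1, 1]

Assembling the blocks gives a Jordan form
J =
  [-5,  1,  0,  0]
  [ 0, -5,  0,  0]
  [ 0,  0, -5,  0]
  [ 0,  0,  0, -5]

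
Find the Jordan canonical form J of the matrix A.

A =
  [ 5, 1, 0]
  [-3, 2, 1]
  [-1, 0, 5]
J_3(4)

The characteristic polynomial is
  det(x·I − A) = x^3 - 12*x^2 + 48*x - 64 = (x - 4)^3

Eigenvalues and multiplicities (the geometric multiplicity of λ is n − rank(A − λI), which equals the number of Jordan blocks for λ):
  λ = 4: algebraic multiplicity = 3, geometric multiplicity = 1

Determining the block sizes for each eigenvalue:
  λ = 4: one block (gm = 1), so the single block has size am = 3 → block sizes [3]

Assembling the blocks gives a Jordan form
J =
  [4, 1, 0]
  [0, 4, 1]
  [0, 0, 4]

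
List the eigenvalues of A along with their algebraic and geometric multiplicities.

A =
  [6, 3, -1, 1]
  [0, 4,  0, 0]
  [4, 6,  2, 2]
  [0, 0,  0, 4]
λ = 4: alg = 4, geom = 3

Step 1 — factor the characteristic polynomial to read off the algebraic multiplicities:
  χ_A(x) = (x - 4)^4

Step 2 — compute geometric multiplicities via the rank-nullity identity g(λ) = n − rank(A − λI):
  rank(A − (4)·I) = 1, so dim ker(A − (4)·I) = n − 1 = 3

Summary:
  λ = 4: algebraic multiplicity = 4, geometric multiplicity = 3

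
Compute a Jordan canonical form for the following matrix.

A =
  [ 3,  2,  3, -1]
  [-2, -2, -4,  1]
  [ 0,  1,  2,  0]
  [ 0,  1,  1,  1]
J_3(1) ⊕ J_1(1)

The characteristic polynomial is
  det(x·I − A) = x^4 - 4*x^3 + 6*x^2 - 4*x + 1 = (x - 1)^4

Eigenvalues and multiplicities (the geometric multiplicity of λ is n − rank(A − λI), which equals the number of Jordan blocks for λ):
  λ = 1: algebraic multiplicity = 4, geometric multiplicity = 2

Determining the block sizes for each eigenvalue:
  λ = 1: with am = 4 and gm = 2, the partition is not yet determined (e.g. several partitions of 4 into 2 parts exist). Let N = A − (1)·I. Computing rank(N^1) = 2, rank(N^2) = 1, rank(N^3) = 0; the number of blocks of size ≥ j is rank(N^{j−1}) − rank(N^j), giving [2, 1, 1]. So we have 1 block(s) of size 3, 1 block(s) of size 1 → block sizes [3, 1]

Assembling the blocks gives a Jordan form
J =
  [1, 1, 0, 0]
  [0, 1, 1, 0]
  [0, 0, 1, 0]
  [0, 0, 0, 1]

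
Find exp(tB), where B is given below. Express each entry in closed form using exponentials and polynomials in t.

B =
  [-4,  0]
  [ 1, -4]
e^{tB} =
  [exp(-4*t), 0]
  [t*exp(-4*t), exp(-4*t)]

Strategy: write B = P · J · P⁻¹ where J is a Jordan canonical form, so e^{tB} = P · e^{tJ} · P⁻¹, and e^{tJ} can be computed block-by-block.

B has Jordan form
J =
  [-4,  1]
  [ 0, -4]
(up to reordering of blocks).

Per-block formulas:
  For a 2×2 Jordan block J_2(-4): exp(t · J_2(-4)) = e^(-4t)·(I + t·N), where N is the 2×2 nilpotent shift.

After assembling e^{tJ} and conjugating by P, we get:

e^{tB} =
  [exp(-4*t), 0]
  [t*exp(-4*t), exp(-4*t)]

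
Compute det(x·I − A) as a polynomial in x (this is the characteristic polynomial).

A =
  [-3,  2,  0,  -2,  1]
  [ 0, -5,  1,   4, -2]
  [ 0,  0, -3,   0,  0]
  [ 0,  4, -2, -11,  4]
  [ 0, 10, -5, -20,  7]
x^5 + 15*x^4 + 90*x^3 + 270*x^2 + 405*x + 243

Expanding det(x·I − A) (e.g. by cofactor expansion or by noting that A is similar to its Jordan form J, which has the same characteristic polynomial as A) gives
  χ_A(x) = x^5 + 15*x^4 + 90*x^3 + 270*x^2 + 405*x + 243
which factors as (x + 3)^5. The eigenvalues (with algebraic multiplicities) are λ = -3 with multiplicity 5.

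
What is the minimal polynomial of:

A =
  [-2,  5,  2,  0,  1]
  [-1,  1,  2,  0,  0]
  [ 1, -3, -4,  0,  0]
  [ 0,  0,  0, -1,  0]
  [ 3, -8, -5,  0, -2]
x^4 + 7*x^3 + 18*x^2 + 20*x + 8

The characteristic polynomial is χ_A(x) = (x + 1)^2*(x + 2)^3, so the eigenvalues are known. The minimal polynomial is
  m_A(x) = Π_λ (x − λ)^{k_λ}
where k_λ is the size of the *largest* Jordan block for λ (equivalently, the smallest k with (A − λI)^k v = 0 for every generalised eigenvector v of λ).

  λ = -2: largest Jordan block has size 3, contributing (x + 2)^3
  λ = -1: largest Jordan block has size 1, contributing (x + 1)

So m_A(x) = (x + 1)*(x + 2)^3 = x^4 + 7*x^3 + 18*x^2 + 20*x + 8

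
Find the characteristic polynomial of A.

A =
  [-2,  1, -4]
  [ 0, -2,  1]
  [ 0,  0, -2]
x^3 + 6*x^2 + 12*x + 8

Expanding det(x·I − A) (e.g. by cofactor expansion or by noting that A is similar to its Jordan form J, which has the same characteristic polynomial as A) gives
  χ_A(x) = x^3 + 6*x^2 + 12*x + 8
which factors as (x + 2)^3. The eigenvalues (with algebraic multiplicities) are λ = -2 with multiplicity 3.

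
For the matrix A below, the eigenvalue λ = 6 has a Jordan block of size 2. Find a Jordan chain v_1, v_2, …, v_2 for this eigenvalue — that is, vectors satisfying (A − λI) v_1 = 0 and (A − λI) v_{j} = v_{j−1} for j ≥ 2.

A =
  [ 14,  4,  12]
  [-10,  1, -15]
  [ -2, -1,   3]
A Jordan chain for λ = 6 of length 2:
v_1 = (8, -10, -2)ᵀ
v_2 = (1, 0, 0)ᵀ

Let N = A − (6)·I. We want v_2 with N^2 v_2 = 0 but N^1 v_2 ≠ 0; then v_{j-1} := N · v_j for j = 2, …, 2.

Pick v_2 = (1, 0, 0)ᵀ.
Then v_1 = N · v_2 = (8, -10, -2)ᵀ.

Sanity check: (A − (6)·I) v_1 = (0, 0, 0)ᵀ = 0. ✓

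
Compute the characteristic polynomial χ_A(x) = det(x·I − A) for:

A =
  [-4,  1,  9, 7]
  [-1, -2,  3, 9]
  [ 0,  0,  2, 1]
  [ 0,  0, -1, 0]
x^4 + 4*x^3 - 2*x^2 - 12*x + 9

Expanding det(x·I − A) (e.g. by cofactor expansion or by noting that A is similar to its Jordan form J, which has the same characteristic polynomial as A) gives
  χ_A(x) = x^4 + 4*x^3 - 2*x^2 - 12*x + 9
which factors as (x - 1)^2*(x + 3)^2. The eigenvalues (with algebraic multiplicities) are λ = -3 with multiplicity 2, λ = 1 with multiplicity 2.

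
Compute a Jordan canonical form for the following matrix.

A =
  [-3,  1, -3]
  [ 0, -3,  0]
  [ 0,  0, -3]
J_2(-3) ⊕ J_1(-3)

The characteristic polynomial is
  det(x·I − A) = x^3 + 9*x^2 + 27*x + 27 = (x + 3)^3

Eigenvalues and multiplicities (the geometric multiplicity of λ is n − rank(A − λI), which equals the number of Jordan blocks for λ):
  λ = -3: algebraic multiplicity = 3, geometric multiplicity = 2

Determining the block sizes for each eigenvalue:
  λ = -3: 2 blocks summing to 3 forces exactly one block of size 2 and the rest size 1 → block sizes [2, 1]

Assembling the blocks gives a Jordan form
J =
  [-3,  1,  0]
  [ 0, -3,  0]
  [ 0,  0, -3]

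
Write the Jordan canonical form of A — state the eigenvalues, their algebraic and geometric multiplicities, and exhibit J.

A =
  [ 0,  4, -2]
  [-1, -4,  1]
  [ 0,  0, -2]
J_2(-2) ⊕ J_1(-2)

The characteristic polynomial is
  det(x·I − A) = x^3 + 6*x^2 + 12*x + 8 = (x + 2)^3

Eigenvalues and multiplicities (the geometric multiplicity of λ is n − rank(A − λI), which equals the number of Jordan blocks for λ):
  λ = -2: algebraic multiplicity = 3, geometric multiplicity = 2

Determining the block sizes for each eigenvalue:
  λ = -2: 2 blocks summing to 3 forces exactly one block of size 2 and the rest size 1 → block sizes [2, 1]

Assembling the blocks gives a Jordan form
J =
  [-2,  1,  0]
  [ 0, -2,  0]
  [ 0,  0, -2]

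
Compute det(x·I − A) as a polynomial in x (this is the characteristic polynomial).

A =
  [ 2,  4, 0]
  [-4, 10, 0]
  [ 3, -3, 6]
x^3 - 18*x^2 + 108*x - 216

Expanding det(x·I − A) (e.g. by cofactor expansion or by noting that A is similar to its Jordan form J, which has the same characteristic polynomial as A) gives
  χ_A(x) = x^3 - 18*x^2 + 108*x - 216
which factors as (x - 6)^3. The eigenvalues (with algebraic multiplicities) are λ = 6 with multiplicity 3.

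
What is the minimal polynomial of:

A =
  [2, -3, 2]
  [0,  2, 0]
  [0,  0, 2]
x^2 - 4*x + 4

The characteristic polynomial is χ_A(x) = (x - 2)^3, so the eigenvalues are known. The minimal polynomial is
  m_A(x) = Π_λ (x − λ)^{k_λ}
where k_λ is the size of the *largest* Jordan block for λ (equivalently, the smallest k with (A − λI)^k v = 0 for every generalised eigenvector v of λ).

  λ = 2: largest Jordan block has size 2, contributing (x − 2)^2

So m_A(x) = (x - 2)^2 = x^2 - 4*x + 4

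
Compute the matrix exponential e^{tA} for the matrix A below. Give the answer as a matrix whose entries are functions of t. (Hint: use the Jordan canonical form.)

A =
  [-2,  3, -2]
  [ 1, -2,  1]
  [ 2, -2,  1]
e^{tA} =
  [-t*exp(-t) + exp(-t), -t^2*exp(-t) + 3*t*exp(-t), t^2*exp(-t)/2 - 2*t*exp(-t)]
  [t*exp(-t), t^2*exp(-t) - t*exp(-t) + exp(-t), -t^2*exp(-t)/2 + t*exp(-t)]
  [2*t*exp(-t), 2*t^2*exp(-t) - 2*t*exp(-t), -t^2*exp(-t) + 2*t*exp(-t) + exp(-t)]

Strategy: write A = P · J · P⁻¹ where J is a Jordan canonical form, so e^{tA} = P · e^{tJ} · P⁻¹, and e^{tJ} can be computed block-by-block.

A has Jordan form
J =
  [-1,  1,  0]
  [ 0, -1,  1]
  [ 0,  0, -1]
(up to reordering of blocks).

Per-block formulas:
  For a 3×3 Jordan block J_3(-1): exp(t · J_3(-1)) = e^(-1t)·(I + t·N + (t^2/2)·N^2), where N is the 3×3 nilpotent shift.

After assembling e^{tJ} and conjugating by P, we get:

e^{tA} =
  [-t*exp(-t) + exp(-t), -t^2*exp(-t) + 3*t*exp(-t), t^2*exp(-t)/2 - 2*t*exp(-t)]
  [t*exp(-t), t^2*exp(-t) - t*exp(-t) + exp(-t), -t^2*exp(-t)/2 + t*exp(-t)]
  [2*t*exp(-t), 2*t^2*exp(-t) - 2*t*exp(-t), -t^2*exp(-t) + 2*t*exp(-t) + exp(-t)]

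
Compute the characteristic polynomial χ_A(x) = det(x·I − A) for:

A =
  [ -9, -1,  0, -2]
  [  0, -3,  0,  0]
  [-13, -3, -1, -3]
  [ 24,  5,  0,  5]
x^4 + 8*x^3 + 22*x^2 + 24*x + 9

Expanding det(x·I − A) (e.g. by cofactor expansion or by noting that A is similar to its Jordan form J, which has the same characteristic polynomial as A) gives
  χ_A(x) = x^4 + 8*x^3 + 22*x^2 + 24*x + 9
which factors as (x + 1)^2*(x + 3)^2. The eigenvalues (with algebraic multiplicities) are λ = -3 with multiplicity 2, λ = -1 with multiplicity 2.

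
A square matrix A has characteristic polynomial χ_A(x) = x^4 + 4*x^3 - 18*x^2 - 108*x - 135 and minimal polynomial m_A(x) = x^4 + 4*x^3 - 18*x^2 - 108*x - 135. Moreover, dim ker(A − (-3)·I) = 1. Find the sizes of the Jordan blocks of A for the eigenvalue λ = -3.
Block sizes for λ = -3: [3]

Step 1 — from the characteristic polynomial, algebraic multiplicity of λ = -3 is 3. From dim ker(A − (-3)·I) = 1, there are exactly 1 Jordan blocks for λ = -3.
Step 2 — from the minimal polynomial, the factor (x + 3)^3 tells us the largest block for λ = -3 has size 3.
Step 3 — with total size 3, 1 blocks, and largest block 3, the block sizes (in nonincreasing order) are [3].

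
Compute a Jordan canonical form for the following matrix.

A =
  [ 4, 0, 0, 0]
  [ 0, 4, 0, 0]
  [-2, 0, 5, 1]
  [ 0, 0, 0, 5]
J_1(4) ⊕ J_1(4) ⊕ J_2(5)

The characteristic polynomial is
  det(x·I − A) = x^4 - 18*x^3 + 121*x^2 - 360*x + 400 = (x - 5)^2*(x - 4)^2

Eigenvalues and multiplicities (the geometric multiplicity of λ is n − rank(A − λI), which equals the number of Jordan blocks for λ):
  λ = 4: algebraic multiplicity = 2, geometric multiplicity = 2
  λ = 5: algebraic multiplicity = 2, geometric multiplicity = 1

Determining the block sizes for each eigenvalue:
  λ = 4: gm = am = 2, so every block has size 1 → block sizes [1, 1]
  λ = 5: one block (gm = 1), so the single block has size am = 2 → block sizes [2]

Assembling the blocks gives a Jordan form
J =
  [4, 0, 0, 0]
  [0, 4, 0, 0]
  [0, 0, 5, 1]
  [0, 0, 0, 5]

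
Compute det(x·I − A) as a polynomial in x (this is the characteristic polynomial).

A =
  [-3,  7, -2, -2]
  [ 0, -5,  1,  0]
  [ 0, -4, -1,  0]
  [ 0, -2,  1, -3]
x^4 + 12*x^3 + 54*x^2 + 108*x + 81

Expanding det(x·I − A) (e.g. by cofactor expansion or by noting that A is similar to its Jordan form J, which has the same characteristic polynomial as A) gives
  χ_A(x) = x^4 + 12*x^3 + 54*x^2 + 108*x + 81
which factors as (x + 3)^4. The eigenvalues (with algebraic multiplicities) are λ = -3 with multiplicity 4.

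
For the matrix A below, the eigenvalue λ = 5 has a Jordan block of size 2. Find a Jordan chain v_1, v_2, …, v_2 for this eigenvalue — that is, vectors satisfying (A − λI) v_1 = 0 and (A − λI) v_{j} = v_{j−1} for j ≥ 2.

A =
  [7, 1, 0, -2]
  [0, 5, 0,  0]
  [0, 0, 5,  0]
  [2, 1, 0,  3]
A Jordan chain for λ = 5 of length 2:
v_1 = (2, 0, 0, 2)ᵀ
v_2 = (1, 0, 0, 0)ᵀ

Let N = A − (5)·I. We want v_2 with N^2 v_2 = 0 but N^1 v_2 ≠ 0; then v_{j-1} := N · v_j for j = 2, …, 2.

Pick v_2 = (1, 0, 0, 0)ᵀ.
Then v_1 = N · v_2 = (2, 0, 0, 2)ᵀ.

Sanity check: (A − (5)·I) v_1 = (0, 0, 0, 0)ᵀ = 0. ✓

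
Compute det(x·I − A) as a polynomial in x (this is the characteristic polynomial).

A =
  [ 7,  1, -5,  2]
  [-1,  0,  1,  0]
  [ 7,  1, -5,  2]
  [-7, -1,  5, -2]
x^4

Expanding det(x·I − A) (e.g. by cofactor expansion or by noting that A is similar to its Jordan form J, which has the same characteristic polynomial as A) gives
  χ_A(x) = x^4
which factors as x^4. The eigenvalues (with algebraic multiplicities) are λ = 0 with multiplicity 4.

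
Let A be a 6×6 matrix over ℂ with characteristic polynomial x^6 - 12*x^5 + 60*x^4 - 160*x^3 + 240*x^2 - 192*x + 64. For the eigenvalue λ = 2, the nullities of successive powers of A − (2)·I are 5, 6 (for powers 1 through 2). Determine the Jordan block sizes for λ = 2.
Block sizes for λ = 2: [2, 1, 1, 1, 1]

From the dimensions of kernels of powers, the number of Jordan blocks of size at least j is d_j − d_{j−1} where d_j = dim ker(N^j) (with d_0 = 0). Computing the differences gives [5, 1].
The number of blocks of size exactly k is (#blocks of size ≥ k) − (#blocks of size ≥ k + 1), so the partition is: 4 block(s) of size 1, 1 block(s) of size 2.
In nonincreasing order the block sizes are [2, 1, 1, 1, 1].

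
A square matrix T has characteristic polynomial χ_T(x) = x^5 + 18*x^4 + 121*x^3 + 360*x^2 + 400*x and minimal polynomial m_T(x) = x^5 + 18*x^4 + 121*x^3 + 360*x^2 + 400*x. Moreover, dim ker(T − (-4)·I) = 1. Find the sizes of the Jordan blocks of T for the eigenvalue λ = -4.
Block sizes for λ = -4: [2]

Step 1 — from the characteristic polynomial, algebraic multiplicity of λ = -4 is 2. From dim ker(T − (-4)·I) = 1, there are exactly 1 Jordan blocks for λ = -4.
Step 2 — from the minimal polynomial, the factor (x + 4)^2 tells us the largest block for λ = -4 has size 2.
Step 3 — with total size 2, 1 blocks, and largest block 2, the block sizes (in nonincreasing order) are [2].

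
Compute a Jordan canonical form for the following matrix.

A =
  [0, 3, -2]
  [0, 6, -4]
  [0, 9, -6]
J_2(0) ⊕ J_1(0)

The characteristic polynomial is
  det(x·I − A) = x^3

Eigenvalues and multiplicities (the geometric multiplicity of λ is n − rank(A − λI), which equals the number of Jordan blocks for λ):
  λ = 0: algebraic multiplicity = 3, geometric multiplicity = 2

Determining the block sizes for each eigenvalue:
  λ = 0: 2 blocks summing to 3 forces exactly one block of size 2 and the rest size 1 → block sizes [2, 1]

Assembling the blocks gives a Jordan form
J =
  [0, 1, 0]
  [0, 0, 0]
  [0, 0, 0]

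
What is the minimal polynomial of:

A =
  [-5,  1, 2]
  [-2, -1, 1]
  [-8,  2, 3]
x^3 + 3*x^2 + 3*x + 1

The characteristic polynomial is χ_A(x) = (x + 1)^3, so the eigenvalues are known. The minimal polynomial is
  m_A(x) = Π_λ (x − λ)^{k_λ}
where k_λ is the size of the *largest* Jordan block for λ (equivalently, the smallest k with (A − λI)^k v = 0 for every generalised eigenvector v of λ).

  λ = -1: largest Jordan block has size 3, contributing (x + 1)^3

So m_A(x) = (x + 1)^3 = x^3 + 3*x^2 + 3*x + 1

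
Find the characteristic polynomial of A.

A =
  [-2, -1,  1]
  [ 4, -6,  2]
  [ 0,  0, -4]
x^3 + 12*x^2 + 48*x + 64

Expanding det(x·I − A) (e.g. by cofactor expansion or by noting that A is similar to its Jordan form J, which has the same characteristic polynomial as A) gives
  χ_A(x) = x^3 + 12*x^2 + 48*x + 64
which factors as (x + 4)^3. The eigenvalues (with algebraic multiplicities) are λ = -4 with multiplicity 3.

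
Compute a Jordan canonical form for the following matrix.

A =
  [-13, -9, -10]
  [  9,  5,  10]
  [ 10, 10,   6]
J_2(-4) ⊕ J_1(6)

The characteristic polynomial is
  det(x·I − A) = x^3 + 2*x^2 - 32*x - 96 = (x - 6)*(x + 4)^2

Eigenvalues and multiplicities (the geometric multiplicity of λ is n − rank(A − λI), which equals the number of Jordan blocks for λ):
  λ = -4: algebraic multiplicity = 2, geometric multiplicity = 1
  λ = 6: algebraic multiplicity = 1, geometric multiplicity = 1

Determining the block sizes for each eigenvalue:
  λ = -4: one block (gm = 1), so the single block has size am = 2 → block sizes [2]
  λ = 6: one block (gm = 1), so the single block has size am = 1 → block sizes [1]

Assembling the blocks gives a Jordan form
J =
  [-4,  1, 0]
  [ 0, -4, 0]
  [ 0,  0, 6]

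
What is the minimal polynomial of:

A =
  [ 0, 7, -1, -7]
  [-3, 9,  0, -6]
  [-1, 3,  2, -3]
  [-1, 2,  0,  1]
x^3 - 9*x^2 + 27*x - 27

The characteristic polynomial is χ_A(x) = (x - 3)^4, so the eigenvalues are known. The minimal polynomial is
  m_A(x) = Π_λ (x − λ)^{k_λ}
where k_λ is the size of the *largest* Jordan block for λ (equivalently, the smallest k with (A − λI)^k v = 0 for every generalised eigenvector v of λ).

  λ = 3: largest Jordan block has size 3, contributing (x − 3)^3

So m_A(x) = (x - 3)^3 = x^3 - 9*x^2 + 27*x - 27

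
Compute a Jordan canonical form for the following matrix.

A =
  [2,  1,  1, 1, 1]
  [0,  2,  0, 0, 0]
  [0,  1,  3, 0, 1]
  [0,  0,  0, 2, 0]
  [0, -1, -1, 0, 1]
J_2(2) ⊕ J_2(2) ⊕ J_1(2)

The characteristic polynomial is
  det(x·I − A) = x^5 - 10*x^4 + 40*x^3 - 80*x^2 + 80*x - 32 = (x - 2)^5

Eigenvalues and multiplicities (the geometric multiplicity of λ is n − rank(A − λI), which equals the number of Jordan blocks for λ):
  λ = 2: algebraic multiplicity = 5, geometric multiplicity = 3

Determining the block sizes for each eigenvalue:
  λ = 2: with am = 5 and gm = 3, the partition is not yet determined (e.g. several partitions of 5 into 3 parts exist). Let N = A − (2)·I. Computing rank(N^1) = 2, rank(N^2) = 0; the number of blocks of size ≥ j is rank(N^{j−1}) − rank(N^j), giving [3, 2]. So we have 2 block(s) of size 2, 1 block(s) of size 1 → block sizes [2, 2, 1]

Assembling the blocks gives a Jordan form
J =
  [2, 1, 0, 0, 0]
  [0, 2, 0, 0, 0]
  [0, 0, 2, 1, 0]
  [0, 0, 0, 2, 0]
  [0, 0, 0, 0, 2]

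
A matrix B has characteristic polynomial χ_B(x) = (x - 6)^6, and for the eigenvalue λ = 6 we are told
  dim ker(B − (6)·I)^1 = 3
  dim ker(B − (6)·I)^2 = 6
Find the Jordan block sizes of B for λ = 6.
Block sizes for λ = 6: [2, 2, 2]

From the dimensions of kernels of powers, the number of Jordan blocks of size at least j is d_j − d_{j−1} where d_j = dim ker(N^j) (with d_0 = 0). Computing the differences gives [3, 3].
The number of blocks of size exactly k is (#blocks of size ≥ k) − (#blocks of size ≥ k + 1), so the partition is: 3 block(s) of size 2.
In nonincreasing order the block sizes are [2, 2, 2].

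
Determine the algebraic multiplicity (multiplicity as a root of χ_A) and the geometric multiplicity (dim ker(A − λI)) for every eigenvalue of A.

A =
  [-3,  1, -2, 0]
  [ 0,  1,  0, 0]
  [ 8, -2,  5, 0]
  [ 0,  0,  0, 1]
λ = 1: alg = 4, geom = 3

Step 1 — factor the characteristic polynomial to read off the algebraic multiplicities:
  χ_A(x) = (x - 1)^4

Step 2 — compute geometric multiplicities via the rank-nullity identity g(λ) = n − rank(A − λI):
  rank(A − (1)·I) = 1, so dim ker(A − (1)·I) = n − 1 = 3

Summary:
  λ = 1: algebraic multiplicity = 4, geometric multiplicity = 3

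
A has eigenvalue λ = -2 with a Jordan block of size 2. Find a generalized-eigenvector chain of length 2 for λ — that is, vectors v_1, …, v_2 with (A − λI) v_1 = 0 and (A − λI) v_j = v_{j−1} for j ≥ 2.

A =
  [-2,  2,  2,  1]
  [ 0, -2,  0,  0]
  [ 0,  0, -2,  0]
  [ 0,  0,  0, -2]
A Jordan chain for λ = -2 of length 2:
v_1 = (2, 0, 0, 0)ᵀ
v_2 = (0, 1, 0, 0)ᵀ

Let N = A − (-2)·I. We want v_2 with N^2 v_2 = 0 but N^1 v_2 ≠ 0; then v_{j-1} := N · v_j for j = 2, …, 2.

Pick v_2 = (0, 1, 0, 0)ᵀ.
Then v_1 = N · v_2 = (2, 0, 0, 0)ᵀ.

Sanity check: (A − (-2)·I) v_1 = (0, 0, 0, 0)ᵀ = 0. ✓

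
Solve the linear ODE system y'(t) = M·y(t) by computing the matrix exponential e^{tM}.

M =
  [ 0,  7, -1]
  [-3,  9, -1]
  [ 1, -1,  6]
e^{tM} =
  [3*t^2*exp(5*t)/2 - 5*t*exp(5*t) + exp(5*t), -3*t^2*exp(5*t) + 7*t*exp(5*t), -3*t^2*exp(5*t)/2 - t*exp(5*t)]
  [t^2*exp(5*t) - 3*t*exp(5*t), -2*t^2*exp(5*t) + 4*t*exp(5*t) + exp(5*t), -t^2*exp(5*t) - t*exp(5*t)]
  [-t^2*exp(5*t)/2 + t*exp(5*t), t^2*exp(5*t) - t*exp(5*t), t^2*exp(5*t)/2 + t*exp(5*t) + exp(5*t)]

Strategy: write M = P · J · P⁻¹ where J is a Jordan canonical form, so e^{tM} = P · e^{tJ} · P⁻¹, and e^{tJ} can be computed block-by-block.

M has Jordan form
J =
  [5, 1, 0]
  [0, 5, 1]
  [0, 0, 5]
(up to reordering of blocks).

Per-block formulas:
  For a 3×3 Jordan block J_3(5): exp(t · J_3(5)) = e^(5t)·(I + t·N + (t^2/2)·N^2), where N is the 3×3 nilpotent shift.

After assembling e^{tJ} and conjugating by P, we get:

e^{tM} =
  [3*t^2*exp(5*t)/2 - 5*t*exp(5*t) + exp(5*t), -3*t^2*exp(5*t) + 7*t*exp(5*t), -3*t^2*exp(5*t)/2 - t*exp(5*t)]
  [t^2*exp(5*t) - 3*t*exp(5*t), -2*t^2*exp(5*t) + 4*t*exp(5*t) + exp(5*t), -t^2*exp(5*t) - t*exp(5*t)]
  [-t^2*exp(5*t)/2 + t*exp(5*t), t^2*exp(5*t) - t*exp(5*t), t^2*exp(5*t)/2 + t*exp(5*t) + exp(5*t)]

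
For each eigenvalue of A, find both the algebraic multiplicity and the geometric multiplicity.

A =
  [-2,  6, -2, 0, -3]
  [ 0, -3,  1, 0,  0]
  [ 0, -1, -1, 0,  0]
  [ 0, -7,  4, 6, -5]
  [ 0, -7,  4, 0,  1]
λ = -2: alg = 3, geom = 1; λ = 1: alg = 1, geom = 1; λ = 6: alg = 1, geom = 1

Step 1 — factor the characteristic polynomial to read off the algebraic multiplicities:
  χ_A(x) = (x - 6)*(x - 1)*(x + 2)^3

Step 2 — compute geometric multiplicities via the rank-nullity identity g(λ) = n − rank(A − λI):
  rank(A − (-2)·I) = 4, so dim ker(A − (-2)·I) = n − 4 = 1
  rank(A − (1)·I) = 4, so dim ker(A − (1)·I) = n − 4 = 1
  rank(A − (6)·I) = 4, so dim ker(A − (6)·I) = n − 4 = 1

Summary:
  λ = -2: algebraic multiplicity = 3, geometric multiplicity = 1
  λ = 1: algebraic multiplicity = 1, geometric multiplicity = 1
  λ = 6: algebraic multiplicity = 1, geometric multiplicity = 1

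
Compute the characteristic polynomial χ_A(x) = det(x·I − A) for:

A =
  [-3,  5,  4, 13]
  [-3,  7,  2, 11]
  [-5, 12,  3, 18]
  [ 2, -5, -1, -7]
x^4

Expanding det(x·I − A) (e.g. by cofactor expansion or by noting that A is similar to its Jordan form J, which has the same characteristic polynomial as A) gives
  χ_A(x) = x^4
which factors as x^4. The eigenvalues (with algebraic multiplicities) are λ = 0 with multiplicity 4.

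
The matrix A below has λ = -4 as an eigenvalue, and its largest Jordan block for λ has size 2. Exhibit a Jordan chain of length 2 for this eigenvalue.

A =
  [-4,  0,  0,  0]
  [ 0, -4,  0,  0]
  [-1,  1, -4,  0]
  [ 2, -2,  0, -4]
A Jordan chain for λ = -4 of length 2:
v_1 = (0, 0, -1, 2)ᵀ
v_2 = (1, 0, 0, 0)ᵀ

Let N = A − (-4)·I. We want v_2 with N^2 v_2 = 0 but N^1 v_2 ≠ 0; then v_{j-1} := N · v_j for j = 2, …, 2.

Pick v_2 = (1, 0, 0, 0)ᵀ.
Then v_1 = N · v_2 = (0, 0, -1, 2)ᵀ.

Sanity check: (A − (-4)·I) v_1 = (0, 0, 0, 0)ᵀ = 0. ✓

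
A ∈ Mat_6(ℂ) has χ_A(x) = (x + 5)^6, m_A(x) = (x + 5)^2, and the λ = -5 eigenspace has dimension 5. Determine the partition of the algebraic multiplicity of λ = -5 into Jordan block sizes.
Block sizes for λ = -5: [2, 1, 1, 1, 1]

Step 1 — from the characteristic polynomial, algebraic multiplicity of λ = -5 is 6. From dim ker(A − (-5)·I) = 5, there are exactly 5 Jordan blocks for λ = -5.
Step 2 — from the minimal polynomial, the factor (x + 5)^2 tells us the largest block for λ = -5 has size 2.
Step 3 — with total size 6, 5 blocks, and largest block 2, the block sizes (in nonincreasing order) are [2, 1, 1, 1, 1].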